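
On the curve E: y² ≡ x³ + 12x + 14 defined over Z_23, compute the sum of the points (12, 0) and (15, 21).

(12, 0) + (15, 21). λ = (21 - 0)/(15 - 12) ≡ 21/3 mod 23. 3⁻¹ ≡ 8 (mod 23) since 3·8 = 24 ≡ 1, so λ ≡ 7.
  x = λ² - 12 - 15 = 49 - 27 ≡ 22; y = λ·(12 - 22) - 0 ≡ 22. → (22, 22)

(22, 22)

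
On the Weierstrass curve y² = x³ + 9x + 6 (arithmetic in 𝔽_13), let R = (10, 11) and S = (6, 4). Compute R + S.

(10, 11) + (6, 4). λ = (4 - 11)/(6 - 10) ≡ 6/9 mod 13. 9⁻¹ ≡ 3 (mod 13), so λ ≡ 5.
  x = λ² - 10 - 6 = 25 - 16 ≡ 9; y = λ·(10 - 9) - 11 ≡ 7. → (9, 7)

(9, 7)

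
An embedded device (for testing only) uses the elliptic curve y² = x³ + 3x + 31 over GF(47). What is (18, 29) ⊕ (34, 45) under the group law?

(18, 29) + (34, 45). λ = (45 - 29)/(34 - 18) ≡ 16/16 mod 47. 16⁻¹ ≡ 3 (mod 47) since 16·3 = 48 ≡ 1, so λ ≡ 1.
  x = λ² - 18 - 34 = 1 - 52 ≡ 43; y = λ·(18 - 43) - 29 ≡ 40. → (43, 40)

(43, 40)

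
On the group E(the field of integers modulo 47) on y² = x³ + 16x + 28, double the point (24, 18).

(33, 16)

tangent at (24, 18): λ = (3·24² + 16)/(2·18) ≡ 5/36. 36⁻¹ ≡ 17 (mod 47), so λ ≡ 5·17 ≡ 38.
  x = λ² - 24 - 24 = 1444 - 48 ≡ 33; y = λ·(24 - 33) - 18 ≡ 16. → (33, 16)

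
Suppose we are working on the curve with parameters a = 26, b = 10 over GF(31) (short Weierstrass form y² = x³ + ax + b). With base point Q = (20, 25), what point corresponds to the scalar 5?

Double-and-add on 5 = (101)₂. Start with Q = (20, 25) for the leading 1-bit.
double: tangent at (20, 25): λ = (3·20² + 26)/(2·25) ≡ 17/19. 19⁻¹ ≡ 18 (mod 31) since 19·18 = 342 ≡ 1, so λ ≡ 17·18 ≡ 27.
  x = λ² - 20 - 20 = 729 - 40 ≡ 7; y = λ·(20 - 7) - 25 ≡ 16. → (7, 16)
double: tangent at (7, 16): λ = (3·7² + 26)/(2·16) ≡ 18/1. 1⁻¹ ≡ 1 (mod 31), so λ ≡ 18·1 ≡ 18.
  x = λ² - 7 - 7 = 324 - 14 ≡ 0; y = λ·(7 - 0) - 16 ≡ 17. → (0, 17)
add Q: (0, 17) + (20, 25). λ = (25 - 17)/(20 - 0) ≡ 8/20 mod 31. 20⁻¹ ≡ 14 (mod 31) since 20·14 = 280 ≡ 1, so λ ≡ 19.
  x = λ² - 0 - 20 = 361 - 20 ≡ 0; y = λ·(0 - 0) - 17 ≡ 14. → (0, 14)

(0, 14)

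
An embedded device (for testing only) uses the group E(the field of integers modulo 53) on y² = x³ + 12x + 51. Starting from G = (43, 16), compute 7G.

(48, 5)

Double-and-add on 7 = (111)₂. Start with G = (43, 16) for the leading 1-bit.
double: tangent at (43, 16): λ = (3·43² + 12)/(2·16) ≡ 47/32. 32⁻¹ ≡ 5 (mod 53), so λ ≡ 47·5 ≡ 23.
  x = λ² - 43 - 43 = 529 - 86 ≡ 19; y = λ·(43 - 19) - 16 ≡ 6. → (19, 6)
add G: (19, 6) + (43, 16). λ = (16 - 6)/(43 - 19) ≡ 10/24 mod 53. 24⁻¹ ≡ 42 (mod 53) since 24·42 = 1008 ≡ 1, so λ ≡ 49.
  x = λ² - 19 - 43 = 2401 - 62 ≡ 7; y = λ·(19 - 7) - 6 ≡ 52. → (7, 52)
double: tangent at (7, 52): λ = (3·7² + 12)/(2·52) ≡ 0/51. 51⁻¹ ≡ 26 (mod 53) since 51·26 = 1326 ≡ 1, so λ ≡ 0·26 ≡ 0.
  x = λ² - 7 - 7 = 0 - 14 ≡ 39; y = λ·(7 - 39) - 52 ≡ 1. → (39, 1)
add G: (39, 1) + (43, 16). λ = (16 - 1)/(43 - 39) ≡ 15/4 mod 53. 4⁻¹ ≡ 40 (mod 53) since 4·40 = 160 ≡ 1, so λ ≡ 17.
  x = λ² - 39 - 43 = 289 - 82 ≡ 48; y = λ·(39 - 48) - 1 ≡ 5. → (48, 5)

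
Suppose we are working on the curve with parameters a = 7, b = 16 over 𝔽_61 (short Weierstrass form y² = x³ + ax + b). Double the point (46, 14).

tangent at (46, 14): λ = (3·46² + 7)/(2·14) ≡ 11/28. 28⁻¹ ≡ 24 (mod 61) since 28·24 = 672 ≡ 1, so λ ≡ 11·24 ≡ 20.
  x = λ² - 46 - 46 = 400 - 92 ≡ 3; y = λ·(46 - 3) - 14 ≡ 53. → (3, 53)

(3, 53)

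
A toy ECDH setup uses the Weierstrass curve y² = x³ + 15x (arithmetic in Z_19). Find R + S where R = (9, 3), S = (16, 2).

(9, 3) + (16, 2). λ = (2 - 3)/(16 - 9) ≡ 18/7 mod 19. 7⁻¹ ≡ 11 (mod 19) since 7·11 = 77 ≡ 1, so λ ≡ 8.
  x = λ² - 9 - 16 = 64 - 25 ≡ 1; y = λ·(9 - 1) - 3 ≡ 4. → (1, 4)

(1, 4)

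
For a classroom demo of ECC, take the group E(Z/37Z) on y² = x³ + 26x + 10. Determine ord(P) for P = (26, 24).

2P: tangent at (26, 24): λ = (3·26² + 26)/(2·24) ≡ 19/11. 11⁻¹ ≡ 27 (mod 37) since 11·27 = 297 ≡ 1, so λ ≡ 19·27 ≡ 32.
  x = λ² - 26 - 26 = 1024 - 52 ≡ 10; y = λ·(26 - 10) - 24 ≡ 7. → (10, 7)
3P: (10, 7) + (26, 24). λ = (24 - 7)/(26 - 10) ≡ 17/16 mod 37. 16⁻¹ ≡ 7 (mod 37) since 16·7 = 112 ≡ 1, so λ ≡ 8.
  x = λ² - 10 - 26 = 64 - 36 ≡ 28; y = λ·(10 - 28) - 7 ≡ 34. → (28, 34)
4P: (28, 34) + (26, 24). λ = (24 - 34)/(26 - 28) ≡ 27/35 mod 37. 35⁻¹ ≡ 18 (mod 37), so λ ≡ 5.
  x = λ² - 28 - 26 = 25 - 54 ≡ 8; y = λ·(28 - 8) - 34 ≡ 29. → (8, 29)
5P: (8, 29) + (26, 24). λ = (24 - 29)/(26 - 8) ≡ 32/18 mod 37. 18⁻¹ ≡ 35 (mod 37), so λ ≡ 10.
  x = λ² - 8 - 26 = 100 - 34 ≡ 29; y = λ·(8 - 29) - 29 ≡ 20. → (29, 20)
6P: (29, 20) + (26, 24). λ = (24 - 20)/(26 - 29) ≡ 4/34 mod 37. 34⁻¹ ≡ 12 (mod 37) since 34·12 = 408 ≡ 1, so λ ≡ 11.
  x = λ² - 29 - 26 = 121 - 55 ≡ 29; y = λ·(29 - 29) - 20 ≡ 17. → (29, 17)
7P: (29, 17) + (26, 24). λ = (24 - 17)/(26 - 29) ≡ 7/34 mod 37. 34⁻¹ ≡ 12 (mod 37) since 34·12 = 408 ≡ 1, so λ ≡ 10.
  x = λ² - 29 - 26 = 100 - 55 ≡ 8; y = λ·(29 - 8) - 17 ≡ 8. → (8, 8)
8P: (8, 8) + (26, 24). λ = (24 - 8)/(26 - 8) ≡ 16/18 mod 37. 18⁻¹ ≡ 35 (mod 37), so λ ≡ 5.
  x = λ² - 8 - 26 = 25 - 34 ≡ 28; y = λ·(8 - 28) - 8 ≡ 3. → (28, 3)
9P: (28, 3) + (26, 24). λ = (24 - 3)/(26 - 28) ≡ 21/35 mod 37. 35⁻¹ ≡ 18 (mod 37), so λ ≡ 8.
  x = λ² - 28 - 26 = 64 - 54 ≡ 10; y = λ·(28 - 10) - 3 ≡ 30. → (10, 30)
10P: (10, 30) + (26, 24). λ = (24 - 30)/(26 - 10) ≡ 31/16 mod 37. 16⁻¹ ≡ 7 (mod 37), so λ ≡ 32.
  x = λ² - 10 - 26 = 1024 - 36 ≡ 26; y = λ·(10 - 26) - 30 ≡ 13. → (26, 13)
11P: (26, 13) + (26, 24): same x and y₁ ≡ -y₂, so the sum is O.
11P = O, so the order is 11.

11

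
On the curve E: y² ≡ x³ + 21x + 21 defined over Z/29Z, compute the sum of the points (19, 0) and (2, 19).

(19, 0) + (2, 19). λ = (19 - 0)/(2 - 19) ≡ 19/12 mod 29. 12⁻¹ ≡ 17 (mod 29), so λ ≡ 4.
  x = λ² - 19 - 2 = 16 - 21 ≡ 24; y = λ·(19 - 24) - 0 ≡ 9. → (24, 9)

(24, 9)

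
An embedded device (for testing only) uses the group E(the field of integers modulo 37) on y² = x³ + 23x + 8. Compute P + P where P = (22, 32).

tangent at (22, 32): λ = (3·22² + 23)/(2·32) ≡ 32/27. 27⁻¹ ≡ 11 (mod 37) since 27·11 = 297 ≡ 1, so λ ≡ 32·11 ≡ 19.
  x = λ² - 22 - 22 = 361 - 44 ≡ 21; y = λ·(22 - 21) - 32 ≡ 24. → (21, 24)

(21, 24)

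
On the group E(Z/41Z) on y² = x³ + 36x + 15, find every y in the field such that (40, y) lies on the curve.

none

x³ + 36x + 15 = 65455 ≡ 19 (mod 41).
19 is a non-residue mod 41; no y exists.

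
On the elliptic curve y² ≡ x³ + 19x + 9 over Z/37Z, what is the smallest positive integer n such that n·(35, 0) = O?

2P: (35, 0) + (35, 0): same x and y₁ ≡ -y₂, so the sum is O.
2P = O, so the order is 2.

2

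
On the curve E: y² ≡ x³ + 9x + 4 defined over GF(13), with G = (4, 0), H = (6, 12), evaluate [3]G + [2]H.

(11, 11)

First 3G:
Repeated addition: build up to 3G.
2G: (4, 0) + (4, 0): same x and y₁ ≡ -y₂, so the sum is O.
3G: O + (4, 0) = (4, 0) (identity).
3G = (4, 0).
Next 2H:
Repeated addition: build up to 2H.
2H: tangent at (6, 12): λ = (3·6² + 9)/(2·12) ≡ 0/11. 11⁻¹ ≡ 6 (mod 13), so λ ≡ 0·6 ≡ 0.
  x = λ² - 6 - 6 = 0 - 12 ≡ 1; y = λ·(6 - 1) - 12 ≡ 1. → (1, 1)
2H = (1, 1).
Finally 3G + 2H:
(4, 0) + (1, 1). λ = (1 - 0)/(1 - 4) ≡ 1/10 mod 13. 10⁻¹ ≡ 4 (mod 13) since 10·4 = 40 ≡ 1, so λ ≡ 4.
  x = λ² - 4 - 1 = 16 - 5 ≡ 11; y = λ·(4 - 11) - 0 ≡ 11. → (11, 11)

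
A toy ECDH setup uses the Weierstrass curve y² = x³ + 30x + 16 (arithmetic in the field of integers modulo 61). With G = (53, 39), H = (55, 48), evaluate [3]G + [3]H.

(59, 58)

First 3G:
Repeated addition: build up to 3G.
2G: tangent at (53, 39): λ = (3·53² + 30)/(2·39) ≡ 39/17. 17⁻¹ ≡ 18 (mod 61) since 17·18 = 306 ≡ 1, so λ ≡ 39·18 ≡ 31.
  x = λ² - 53 - 53 = 961 - 106 ≡ 1; y = λ·(53 - 1) - 39 ≡ 48. → (1, 48)
3G: (1, 48) + (53, 39). λ = (39 - 48)/(53 - 1) ≡ 52/52 mod 61. 52⁻¹ ≡ 27 (mod 61) since 52·27 = 1404 ≡ 1, so λ ≡ 1.
  x = λ² - 1 - 53 = 1 - 54 ≡ 8; y = λ·(1 - 8) - 48 ≡ 6. → (8, 6)
3G = (8, 6).
Next 3H:
Repeated addition: build up to 3H.
2H: tangent at (55, 48): λ = (3·55² + 30)/(2·48) ≡ 16/35. 35⁻¹ ≡ 7 (mod 61), so λ ≡ 16·7 ≡ 51.
  x = λ² - 55 - 55 = 2601 - 110 ≡ 51; y = λ·(55 - 51) - 48 ≡ 34. → (51, 34)
3H: (51, 34) + (55, 48). λ = (48 - 34)/(55 - 51) ≡ 14/4 mod 61. 4⁻¹ ≡ 46 (mod 61), so λ ≡ 34.
  x = λ² - 51 - 55 = 1156 - 106 ≡ 13; y = λ·(51 - 13) - 34 ≡ 38. → (13, 38)
3H = (13, 38).
Finally 3G + 3H:
(8, 6) + (13, 38). λ = (38 - 6)/(13 - 8) ≡ 32/5 mod 61. 5⁻¹ ≡ 49 (mod 61), so λ ≡ 43.
  x = λ² - 8 - 13 = 1849 - 21 ≡ 59; y = λ·(8 - 59) - 6 ≡ 58. → (59, 58)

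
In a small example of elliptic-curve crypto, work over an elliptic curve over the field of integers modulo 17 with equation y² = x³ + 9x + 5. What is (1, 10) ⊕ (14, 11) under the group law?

(1, 10) + (14, 11). λ = (11 - 10)/(14 - 1) ≡ 1/13 mod 17. 13⁻¹ ≡ 4 (mod 17) since 13·4 = 52 ≡ 1, so λ ≡ 4.
  x = λ² - 1 - 14 = 16 - 15 ≡ 1; y = λ·(1 - 1) - 10 ≡ 7. → (1, 7)

(1, 7)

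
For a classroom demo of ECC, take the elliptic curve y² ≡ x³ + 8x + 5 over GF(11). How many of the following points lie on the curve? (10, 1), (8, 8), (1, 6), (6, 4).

(10, 1): 1² ≡ 1, rhs ≡ 7 → off.
(8, 8): 8² ≡ 9, rhs ≡ 9 → on.
(1, 6): 6² ≡ 3, rhs ≡ 3 → on.
(6, 4): 4² ≡ 5, rhs ≡ 5 → on.

3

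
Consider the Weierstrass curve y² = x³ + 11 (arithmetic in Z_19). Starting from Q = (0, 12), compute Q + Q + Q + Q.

Double-and-add on 4 = (100)₂. Start with Q = (0, 12) for the leading 1-bit.
double: tangent at (0, 12): λ = (3·0² + 0)/(2·12) ≡ 0/5. 5⁻¹ ≡ 4 (mod 19) since 5·4 = 20 ≡ 1, so λ ≡ 0·4 ≡ 0.
  x = λ² - 0 - 0 = 0 - 0 ≡ 0; y = λ·(0 - 0) - 12 ≡ 7. → (0, 7)
double: tangent at (0, 7): λ = (3·0² + 0)/(2·7) ≡ 0/14. 14⁻¹ ≡ 15 (mod 19) since 14·15 = 210 ≡ 1, so λ ≡ 0·15 ≡ 0.
  x = λ² - 0 - 0 = 0 - 0 ≡ 0; y = λ·(0 - 0) - 7 ≡ 12. → (0, 12)

(0, 12)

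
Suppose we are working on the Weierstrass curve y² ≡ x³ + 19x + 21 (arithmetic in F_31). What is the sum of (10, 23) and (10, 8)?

O

The two points share x = 10 and their y-coordinates satisfy 23 + 8 ≡ 0 (mod 31), so they are inverses. Their sum is the point at infinity.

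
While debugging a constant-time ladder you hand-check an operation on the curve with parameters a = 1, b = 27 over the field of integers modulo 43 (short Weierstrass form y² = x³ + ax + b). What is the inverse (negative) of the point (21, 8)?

-(21, 8) = (21, -8 mod 43) = (21, 35).

(21, 35)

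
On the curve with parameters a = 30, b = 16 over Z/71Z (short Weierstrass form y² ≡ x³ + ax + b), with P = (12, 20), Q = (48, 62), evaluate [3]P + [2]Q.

(63, 20)

First 3P:
Repeated addition: build up to 3P.
2P: tangent at (12, 20): λ = (3·12² + 30)/(2·20) ≡ 36/40. 40⁻¹ ≡ 16 (mod 71), so λ ≡ 36·16 ≡ 8.
  x = λ² - 12 - 12 = 64 - 24 ≡ 40; y = λ·(12 - 40) - 20 ≡ 40. → (40, 40)
3P: (40, 40) + (12, 20). λ = (20 - 40)/(12 - 40) ≡ 51/43 mod 71. 43⁻¹ ≡ 38 (mod 71), so λ ≡ 21.
  x = λ² - 40 - 12 = 441 - 52 ≡ 34; y = λ·(40 - 34) - 40 ≡ 15. → (34, 15)
3P = (34, 15).
Next 2Q:
Repeated addition: build up to 2Q.
2Q: tangent at (48, 62): λ = (3·48² + 30)/(2·62) ≡ 55/53. 53⁻¹ ≡ 67 (mod 71), so λ ≡ 55·67 ≡ 64.
  x = λ² - 48 - 48 = 4096 - 96 ≡ 24; y = λ·(48 - 24) - 62 ≡ 54. → (24, 54)
2Q = (24, 54).
Finally 3P + 2Q:
(34, 15) + (24, 54). λ = (54 - 15)/(24 - 34) ≡ 39/61 mod 71. 61⁻¹ ≡ 7 (mod 71), so λ ≡ 60.
  x = λ² - 34 - 24 = 3600 - 58 ≡ 63; y = λ·(34 - 63) - 15 ≡ 20. → (63, 20)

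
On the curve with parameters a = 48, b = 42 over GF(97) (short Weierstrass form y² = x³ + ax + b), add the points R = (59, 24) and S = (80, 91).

(59, 24) + (80, 91). λ = (91 - 24)/(80 - 59) ≡ 67/21 mod 97. 21⁻¹ ≡ 37 (mod 97), so λ ≡ 54.
  x = λ² - 59 - 80 = 2916 - 139 ≡ 61; y = λ·(59 - 61) - 24 ≡ 62. → (61, 62)

(61, 62)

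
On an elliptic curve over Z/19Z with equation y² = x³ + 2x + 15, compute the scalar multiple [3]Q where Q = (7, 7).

Repeated addition: build up to 3Q.
2Q: tangent at (7, 7): λ = (3·7² + 2)/(2·7) ≡ 16/14. 14⁻¹ ≡ 15 (mod 19) since 14·15 = 210 ≡ 1, so λ ≡ 16·15 ≡ 12.
  x = λ² - 7 - 7 = 144 - 14 ≡ 16; y = λ·(7 - 16) - 7 ≡ 18. → (16, 18)
3Q: (16, 18) + (7, 7). λ = (7 - 18)/(7 - 16) ≡ 8/10 mod 19. 10⁻¹ ≡ 2 (mod 19) since 10·2 = 20 ≡ 1, so λ ≡ 16.
  x = λ² - 16 - 7 = 256 - 23 ≡ 5; y = λ·(16 - 5) - 18 ≡ 6. → (5, 6)

(5, 6)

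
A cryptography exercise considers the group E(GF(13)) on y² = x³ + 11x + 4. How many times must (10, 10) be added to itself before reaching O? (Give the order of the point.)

2P: tangent at (10, 10): λ = (3·10² + 11)/(2·10) ≡ 12/7. 7⁻¹ ≡ 2 (mod 13), so λ ≡ 12·2 ≡ 11.
  x = λ² - 10 - 10 = 121 - 20 ≡ 10; y = λ·(10 - 10) - 10 ≡ 3. → (10, 3)
3P: (10, 3) + (10, 10): same x and y₁ ≡ -y₂, so the sum is O.
3P = O, so the order is 3.

3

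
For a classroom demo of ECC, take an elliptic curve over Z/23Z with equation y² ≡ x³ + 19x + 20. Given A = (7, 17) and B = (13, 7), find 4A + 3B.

First 4A:
Repeated addition: build up to 4A.
2A: tangent at (7, 17): λ = (3·7² + 19)/(2·17) ≡ 5/11. 11⁻¹ ≡ 21 (mod 23), so λ ≡ 5·21 ≡ 13.
  x = λ² - 7 - 7 = 169 - 14 ≡ 17; y = λ·(7 - 17) - 17 ≡ 14. → (17, 14)
3A: (17, 14) + (7, 17). λ = (17 - 14)/(7 - 17) ≡ 3/13 mod 23. 13⁻¹ ≡ 16 (mod 23) since 13·16 = 208 ≡ 1, so λ ≡ 2.
  x = λ² - 17 - 7 = 4 - 24 ≡ 3; y = λ·(17 - 3) - 14 ≡ 14. → (3, 14)
4A: (3, 14) + (7, 17). λ = (17 - 14)/(7 - 3) ≡ 3/4 mod 23. 4⁻¹ ≡ 6 (mod 23) since 4·6 = 24 ≡ 1, so λ ≡ 18.
  x = λ² - 3 - 7 = 324 - 10 ≡ 15; y = λ·(3 - 15) - 14 ≡ 0. → (15, 0)
4A = (15, 0).
Next 3B:
Repeated addition: build up to 3B.
2B: tangent at (13, 7): λ = (3·13² + 19)/(2·7) ≡ 20/14. 14⁻¹ ≡ 5 (mod 23), so λ ≡ 20·5 ≡ 8.
  x = λ² - 13 - 13 = 64 - 26 ≡ 15; y = λ·(13 - 15) - 7 ≡ 0. → (15, 0)
3B: (15, 0) + (13, 7). λ = (7 - 0)/(13 - 15) ≡ 7/21 mod 23. 21⁻¹ ≡ 11 (mod 23) since 21·11 = 231 ≡ 1, so λ ≡ 8.
  x = λ² - 15 - 13 = 64 - 28 ≡ 13; y = λ·(15 - 13) - 0 ≡ 16. → (13, 16)
3B = (13, 16).
Finally 4A + 3B:
(15, 0) + (13, 16). λ = (16 - 0)/(13 - 15) ≡ 16/21 mod 23. 21⁻¹ ≡ 11 (mod 23), so λ ≡ 15.
  x = λ² - 15 - 13 = 225 - 28 ≡ 13; y = λ·(15 - 13) - 0 ≡ 7. → (13, 7)

(13, 7)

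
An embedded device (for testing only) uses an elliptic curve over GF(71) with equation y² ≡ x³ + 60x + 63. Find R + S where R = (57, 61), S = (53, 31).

(57, 61) + (53, 31). λ = (31 - 61)/(53 - 57) ≡ 41/67 mod 71. 67⁻¹ ≡ 53 (mod 71), so λ ≡ 43.
  x = λ² - 57 - 53 = 1849 - 110 ≡ 35; y = λ·(57 - 35) - 61 ≡ 33. → (35, 33)

(35, 33)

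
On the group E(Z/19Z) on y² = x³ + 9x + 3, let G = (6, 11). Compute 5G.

Repeated addition: build up to 5G.
2G: tangent at (6, 11): λ = (3·6² + 9)/(2·11) ≡ 3/3. 3⁻¹ ≡ 13 (mod 19), so λ ≡ 3·13 ≡ 1.
  x = λ² - 6 - 6 = 1 - 12 ≡ 8; y = λ·(6 - 8) - 11 ≡ 6. → (8, 6)
3G: (8, 6) + (6, 11). λ = (11 - 6)/(6 - 8) ≡ 5/17 mod 19. 17⁻¹ ≡ 9 (mod 19), so λ ≡ 7.
  x = λ² - 8 - 6 = 49 - 14 ≡ 16; y = λ·(8 - 16) - 6 ≡ 14. → (16, 14)
4G: (16, 14) + (6, 11). λ = (11 - 14)/(6 - 16) ≡ 16/9 mod 19. 9⁻¹ ≡ 17 (mod 19) since 9·17 = 153 ≡ 1, so λ ≡ 6.
  x = λ² - 16 - 6 = 36 - 22 ≡ 14; y = λ·(16 - 14) - 14 ≡ 17. → (14, 17)
5G: (14, 17) + (6, 11). λ = (11 - 17)/(6 - 14) ≡ 13/11 mod 19. 11⁻¹ ≡ 7 (mod 19) since 11·7 = 77 ≡ 1, so λ ≡ 15.
  x = λ² - 14 - 6 = 225 - 20 ≡ 15; y = λ·(14 - 15) - 17 ≡ 6. → (15, 6)

(15, 6)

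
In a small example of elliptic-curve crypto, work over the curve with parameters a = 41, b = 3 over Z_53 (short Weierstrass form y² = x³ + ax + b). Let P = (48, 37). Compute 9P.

(20, 48)

Double-and-add on 9 = (1001)₂. Start with P = (48, 37) for the leading 1-bit.
double: tangent at (48, 37): λ = (3·48² + 41)/(2·37) ≡ 10/21. 21⁻¹ ≡ 48 (mod 53) since 21·48 = 1008 ≡ 1, so λ ≡ 10·48 ≡ 3.
  x = λ² - 48 - 48 = 9 - 96 ≡ 19; y = λ·(48 - 19) - 37 ≡ 50. → (19, 50)
double: tangent at (19, 50): λ = (3·19² + 41)/(2·50) ≡ 11/47. 47⁻¹ ≡ 44 (mod 53), so λ ≡ 11·44 ≡ 7.
  x = λ² - 19 - 19 = 49 - 38 ≡ 11; y = λ·(19 - 11) - 50 ≡ 6. → (11, 6)
double: tangent at (11, 6): λ = (3·11² + 41)/(2·6) ≡ 33/12. 12⁻¹ ≡ 31 (mod 53), so λ ≡ 33·31 ≡ 16.
  x = λ² - 11 - 11 = 256 - 22 ≡ 22; y = λ·(11 - 22) - 6 ≡ 30. → (22, 30)
add P: (22, 30) + (48, 37). λ = (37 - 30)/(48 - 22) ≡ 7/26 mod 53. 26⁻¹ ≡ 51 (mod 53), so λ ≡ 39.
  x = λ² - 22 - 48 = 1521 - 70 ≡ 20; y = λ·(22 - 20) - 30 ≡ 48. → (20, 48)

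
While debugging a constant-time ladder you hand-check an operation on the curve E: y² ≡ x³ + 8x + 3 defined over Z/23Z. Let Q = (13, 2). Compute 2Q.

(15, 5)

tangent at (13, 2): λ = (3·13² + 8)/(2·2) ≡ 9/4. 4⁻¹ ≡ 6 (mod 23), so λ ≡ 9·6 ≡ 8.
  x = λ² - 13 - 13 = 64 - 26 ≡ 15; y = λ·(13 - 15) - 2 ≡ 5. → (15, 5)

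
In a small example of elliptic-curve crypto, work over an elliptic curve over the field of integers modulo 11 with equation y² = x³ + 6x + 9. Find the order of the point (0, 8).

2P: tangent at (0, 8): λ = (3·0² + 6)/(2·8) ≡ 6/5. 5⁻¹ ≡ 9 (mod 11) since 5·9 = 45 ≡ 1, so λ ≡ 6·9 ≡ 10.
  x = λ² - 0 - 0 = 100 - 0 ≡ 1; y = λ·(0 - 1) - 8 ≡ 4. → (1, 4)
3P: (1, 4) + (0, 8). λ = (8 - 4)/(0 - 1) ≡ 4/10 mod 11. 10⁻¹ ≡ 10 (mod 11), so λ ≡ 7.
  x = λ² - 1 - 0 = 49 - 1 ≡ 4; y = λ·(1 - 4) - 4 ≡ 8. → (4, 8)
4P: (4, 8) + (0, 8). λ = (8 - 8)/(0 - 4) ≡ 0/7 mod 11. 7⁻¹ ≡ 8 (mod 11) since 7·8 = 56 ≡ 1, so λ ≡ 0.
  x = λ² - 4 - 0 = 0 - 4 ≡ 7; y = λ·(4 - 7) - 8 ≡ 3. → (7, 3)
5P: (7, 3) + (0, 8). λ = (8 - 3)/(0 - 7) ≡ 5/4 mod 11. 4⁻¹ ≡ 3 (mod 11), so λ ≡ 4.
  x = λ² - 7 - 0 = 16 - 7 ≡ 9; y = λ·(7 - 9) - 3 ≡ 0. → (9, 0)
6P: (9, 0) + (0, 8). λ = (8 - 0)/(0 - 9) ≡ 8/2 mod 11. 2⁻¹ ≡ 6 (mod 11), so λ ≡ 4.
  x = λ² - 9 - 0 = 16 - 9 ≡ 7; y = λ·(9 - 7) - 0 ≡ 8. → (7, 8)
7P: (7, 8) + (0, 8). λ = (8 - 8)/(0 - 7) ≡ 0/4 mod 11. 4⁻¹ ≡ 3 (mod 11), so λ ≡ 0.
  x = λ² - 7 - 0 = 0 - 7 ≡ 4; y = λ·(7 - 4) - 8 ≡ 3. → (4, 3)
8P: (4, 3) + (0, 8). λ = (8 - 3)/(0 - 4) ≡ 5/7 mod 11. 7⁻¹ ≡ 8 (mod 11), so λ ≡ 7.
  x = λ² - 4 - 0 = 49 - 4 ≡ 1; y = λ·(4 - 1) - 3 ≡ 7. → (1, 7)
9P: (1, 7) + (0, 8). λ = (8 - 7)/(0 - 1) ≡ 1/10 mod 11. 10⁻¹ ≡ 10 (mod 11), so λ ≡ 10.
  x = λ² - 1 - 0 = 100 - 1 ≡ 0; y = λ·(1 - 0) - 7 ≡ 3. → (0, 3)
10P: (0, 3) + (0, 8): same x and y₁ ≡ -y₂, so the sum is ∞.
10P = ∞, so the order is 10.

10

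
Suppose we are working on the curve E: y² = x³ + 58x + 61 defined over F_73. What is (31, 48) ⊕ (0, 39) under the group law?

(67, 64)

(31, 48) + (0, 39). λ = (39 - 48)/(0 - 31) ≡ 64/42 mod 73. 42⁻¹ ≡ 40 (mod 73) since 42·40 = 1680 ≡ 1, so λ ≡ 5.
  x = λ² - 31 - 0 = 25 - 31 ≡ 67; y = λ·(31 - 67) - 48 ≡ 64. → (67, 64)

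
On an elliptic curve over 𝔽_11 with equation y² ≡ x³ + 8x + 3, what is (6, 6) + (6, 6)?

(2, 7)

tangent at (6, 6): λ = (3·6² + 8)/(2·6) ≡ 6/1. 1⁻¹ ≡ 1 (mod 11), so λ ≡ 6·1 ≡ 6.
  x = λ² - 6 - 6 = 36 - 12 ≡ 2; y = λ·(6 - 2) - 6 ≡ 7. → (2, 7)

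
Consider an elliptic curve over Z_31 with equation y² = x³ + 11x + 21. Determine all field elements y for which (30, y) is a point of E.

x³ + 11x + 21 = 27351 ≡ 9 (mod 31).
Square roots of 9 mod 31: 3 and 28 (since 3² = 9 ≡ 9).

3, 28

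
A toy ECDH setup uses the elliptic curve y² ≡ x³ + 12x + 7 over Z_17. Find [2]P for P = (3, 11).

(12, 14)

tangent at (3, 11): λ = (3·3² + 12)/(2·11) ≡ 5/5. 5⁻¹ ≡ 7 (mod 17), so λ ≡ 5·7 ≡ 1.
  x = λ² - 3 - 3 = 1 - 6 ≡ 12; y = λ·(3 - 12) - 11 ≡ 14. → (12, 14)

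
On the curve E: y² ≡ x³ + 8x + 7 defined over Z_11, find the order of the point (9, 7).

2P: tangent at (9, 7): λ = (3·9² + 8)/(2·7) ≡ 9/3. 3⁻¹ ≡ 4 (mod 11), so λ ≡ 9·4 ≡ 3.
  x = λ² - 9 - 9 = 9 - 18 ≡ 2; y = λ·(9 - 2) - 7 ≡ 3. → (2, 3)
3P: (2, 3) + (9, 7). λ = (7 - 3)/(9 - 2) ≡ 4/7 mod 11. 7⁻¹ ≡ 8 (mod 11) since 7·8 = 56 ≡ 1, so λ ≡ 10.
  x = λ² - 2 - 9 = 100 - 11 ≡ 1; y = λ·(2 - 1) - 3 ≡ 7. → (1, 7)
4P: (1, 7) + (9, 7). λ = (7 - 7)/(9 - 1) ≡ 0/8 mod 11. 8⁻¹ ≡ 7 (mod 11), so λ ≡ 0.
  x = λ² - 1 - 9 = 0 - 10 ≡ 1; y = λ·(1 - 1) - 7 ≡ 4. → (1, 4)
5P: (1, 4) + (9, 7). λ = (7 - 4)/(9 - 1) ≡ 3/8 mod 11. 8⁻¹ ≡ 7 (mod 11), so λ ≡ 10.
  x = λ² - 1 - 9 = 100 - 10 ≡ 2; y = λ·(1 - 2) - 4 ≡ 8. → (2, 8)
6P: (2, 8) + (9, 7). λ = (7 - 8)/(9 - 2) ≡ 10/7 mod 11. 7⁻¹ ≡ 8 (mod 11), so λ ≡ 3.
  x = λ² - 2 - 9 = 9 - 11 ≡ 9; y = λ·(2 - 9) - 8 ≡ 4. → (9, 4)
7P: (9, 4) + (9, 7): same x and y₁ ≡ -y₂, so the sum is O.
7P = O, so the order is 7.

7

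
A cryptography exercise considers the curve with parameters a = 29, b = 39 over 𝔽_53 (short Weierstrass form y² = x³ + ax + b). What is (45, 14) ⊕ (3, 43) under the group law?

(45, 14) + (3, 43). λ = (43 - 14)/(3 - 45) ≡ 29/11 mod 53. 11⁻¹ ≡ 29 (mod 53), so λ ≡ 46.
  x = λ² - 45 - 3 = 2116 - 48 ≡ 1; y = λ·(45 - 1) - 14 ≡ 49. → (1, 49)

(1, 49)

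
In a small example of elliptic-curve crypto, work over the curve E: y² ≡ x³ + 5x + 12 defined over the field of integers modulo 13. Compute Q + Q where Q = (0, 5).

tangent at (0, 5): λ = (3·0² + 5)/(2·5) ≡ 5/10. 10⁻¹ ≡ 4 (mod 13), so λ ≡ 5·4 ≡ 7.
  x = λ² - 0 - 0 = 49 - 0 ≡ 10; y = λ·(0 - 10) - 5 ≡ 3. → (10, 3)

(10, 3)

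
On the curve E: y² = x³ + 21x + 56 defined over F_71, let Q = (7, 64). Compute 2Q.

tangent at (7, 64): λ = (3·7² + 21)/(2·64) ≡ 26/57. 57⁻¹ ≡ 5 (mod 71) since 57·5 = 285 ≡ 1, so λ ≡ 26·5 ≡ 59.
  x = λ² - 7 - 7 = 3481 - 14 ≡ 59; y = λ·(7 - 59) - 64 ≡ 63. → (59, 63)

(59, 63)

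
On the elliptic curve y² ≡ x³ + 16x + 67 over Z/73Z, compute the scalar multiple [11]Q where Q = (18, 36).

(39, 71)

Repeated addition: build up to 11Q.
2Q: tangent at (18, 36): λ = (3·18² + 16)/(2·36) ≡ 39/72. 72⁻¹ ≡ 72 (mod 73) since 72·72 = 5184 ≡ 1, so λ ≡ 39·72 ≡ 34.
  x = λ² - 18 - 18 = 1156 - 36 ≡ 25; y = λ·(18 - 25) - 36 ≡ 18. → (25, 18)
3Q: (25, 18) + (18, 36). λ = (36 - 18)/(18 - 25) ≡ 18/66 mod 73. 66⁻¹ ≡ 52 (mod 73), so λ ≡ 60.
  x = λ² - 25 - 18 = 3600 - 43 ≡ 53; y = λ·(25 - 53) - 18 ≡ 54. → (53, 54)
4Q: (53, 54) + (18, 36). λ = (36 - 54)/(18 - 53) ≡ 55/38 mod 73. 38⁻¹ ≡ 25 (mod 73), so λ ≡ 61.
  x = λ² - 53 - 18 = 3721 - 71 ≡ 0; y = λ·(53 - 0) - 54 ≡ 40. → (0, 40)
5Q: (0, 40) + (18, 36). λ = (36 - 40)/(18 - 0) ≡ 69/18 mod 73. 18⁻¹ ≡ 69 (mod 73), so λ ≡ 16.
  x = λ² - 0 - 18 = 256 - 18 ≡ 19; y = λ·(0 - 19) - 40 ≡ 21. → (19, 21)
6Q: (19, 21) + (18, 36). λ = (36 - 21)/(18 - 19) ≡ 15/72 mod 73. 72⁻¹ ≡ 72 (mod 73), so λ ≡ 58.
  x = λ² - 19 - 18 = 3364 - 37 ≡ 42; y = λ·(19 - 42) - 21 ≡ 32. → (42, 32)
7Q: (42, 32) + (18, 36). λ = (36 - 32)/(18 - 42) ≡ 4/49 mod 73. 49⁻¹ ≡ 3 (mod 73) since 49·3 = 147 ≡ 1, so λ ≡ 12.
  x = λ² - 42 - 18 = 144 - 60 ≡ 11; y = λ·(42 - 11) - 32 ≡ 48. → (11, 48)
8Q: (11, 48) + (18, 36). λ = (36 - 48)/(18 - 11) ≡ 61/7 mod 73. 7⁻¹ ≡ 21 (mod 73) since 7·21 = 147 ≡ 1, so λ ≡ 40.
  x = λ² - 11 - 18 = 1600 - 29 ≡ 38; y = λ·(11 - 38) - 48 ≡ 40. → (38, 40)
9Q: (38, 40) + (18, 36). λ = (36 - 40)/(18 - 38) ≡ 69/53 mod 73. 53⁻¹ ≡ 62 (mod 73), so λ ≡ 44.
  x = λ² - 38 - 18 = 1936 - 56 ≡ 55; y = λ·(38 - 55) - 40 ≡ 15. → (55, 15)
10Q: (55, 15) + (18, 36). λ = (36 - 15)/(18 - 55) ≡ 21/36 mod 73. 36⁻¹ ≡ 71 (mod 73), so λ ≡ 31.
  x = λ² - 55 - 18 = 961 - 73 ≡ 12; y = λ·(55 - 12) - 15 ≡ 4. → (12, 4)
11Q: (12, 4) + (18, 36). λ = (36 - 4)/(18 - 12) ≡ 32/6 mod 73. 6⁻¹ ≡ 61 (mod 73) since 6·61 = 366 ≡ 1, so λ ≡ 54.
  x = λ² - 12 - 18 = 2916 - 30 ≡ 39; y = λ·(12 - 39) - 4 ≡ 71. → (39, 71)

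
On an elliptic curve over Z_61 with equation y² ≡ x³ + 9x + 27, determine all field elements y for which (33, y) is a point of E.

x³ + 9x + 27 = 36261 ≡ 27 (mod 61).
Square roots of 27 mod 61: 24 and 37 (since 24² = 576 ≡ 27).

24, 37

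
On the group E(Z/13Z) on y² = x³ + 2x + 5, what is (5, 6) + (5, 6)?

(4, 8)

tangent at (5, 6): λ = (3·5² + 2)/(2·6) ≡ 12/12. 12⁻¹ ≡ 12 (mod 13), so λ ≡ 12·12 ≡ 1.
  x = λ² - 5 - 5 = 1 - 10 ≡ 4; y = λ·(5 - 4) - 6 ≡ 8. → (4, 8)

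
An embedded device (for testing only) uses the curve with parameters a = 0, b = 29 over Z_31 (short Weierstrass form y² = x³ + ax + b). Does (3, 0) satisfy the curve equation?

no

y² = 0² ≡ 0; x³ + 0x + 29 = 56 ≡ 25 (mod 31). 0 ≠ 25.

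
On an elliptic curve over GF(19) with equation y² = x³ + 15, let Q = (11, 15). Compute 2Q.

(3, 2)

tangent at (11, 15): λ = (3·11² + 0)/(2·15) ≡ 2/11. 11⁻¹ ≡ 7 (mod 19) since 11·7 = 77 ≡ 1, so λ ≡ 2·7 ≡ 14.
  x = λ² - 11 - 11 = 196 - 22 ≡ 3; y = λ·(11 - 3) - 15 ≡ 2. → (3, 2)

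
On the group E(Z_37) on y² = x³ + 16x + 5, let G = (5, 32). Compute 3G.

Repeated addition: build up to 3G.
2G: tangent at (5, 32): λ = (3·5² + 16)/(2·32) ≡ 17/27. 27⁻¹ ≡ 11 (mod 37), so λ ≡ 17·11 ≡ 2.
  x = λ² - 5 - 5 = 4 - 10 ≡ 31; y = λ·(5 - 31) - 32 ≡ 27. → (31, 27)
3G: (31, 27) + (5, 32). λ = (32 - 27)/(5 - 31) ≡ 5/11 mod 37. 11⁻¹ ≡ 27 (mod 37) since 11·27 = 297 ≡ 1, so λ ≡ 24.
  x = λ² - 31 - 5 = 576 - 36 ≡ 22; y = λ·(31 - 22) - 27 ≡ 4. → (22, 4)

(22, 4)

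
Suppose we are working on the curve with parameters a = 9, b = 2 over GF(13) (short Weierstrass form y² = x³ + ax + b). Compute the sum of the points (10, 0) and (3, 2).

(10, 0) + (3, 2). λ = (2 - 0)/(3 - 10) ≡ 2/6 mod 13. 6⁻¹ ≡ 11 (mod 13) since 6·11 = 66 ≡ 1, so λ ≡ 9.
  x = λ² - 10 - 3 = 81 - 13 ≡ 3; y = λ·(10 - 3) - 0 ≡ 11. → (3, 11)

(3, 11)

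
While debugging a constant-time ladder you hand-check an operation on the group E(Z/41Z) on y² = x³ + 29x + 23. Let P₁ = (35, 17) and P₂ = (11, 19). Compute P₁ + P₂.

(38, 14)

(35, 17) + (11, 19). λ = (19 - 17)/(11 - 35) ≡ 2/17 mod 41. 17⁻¹ ≡ 29 (mod 41), so λ ≡ 17.
  x = λ² - 35 - 11 = 289 - 46 ≡ 38; y = λ·(35 - 38) - 17 ≡ 14. → (38, 14)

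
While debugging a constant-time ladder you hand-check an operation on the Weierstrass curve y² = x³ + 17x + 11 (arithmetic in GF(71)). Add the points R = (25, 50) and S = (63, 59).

(13, 50)

(25, 50) + (63, 59). λ = (59 - 50)/(63 - 25) ≡ 9/38 mod 71. 38⁻¹ ≡ 43 (mod 71) since 38·43 = 1634 ≡ 1, so λ ≡ 32.
  x = λ² - 25 - 63 = 1024 - 88 ≡ 13; y = λ·(25 - 13) - 50 ≡ 50. → (13, 50)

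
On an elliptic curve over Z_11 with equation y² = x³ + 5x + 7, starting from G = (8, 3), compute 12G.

Double-and-add on 12 = (1100)₂. Start with G = (8, 3) for the leading 1-bit.
double: tangent at (8, 3): λ = (3·8² + 5)/(2·3) ≡ 10/6. 6⁻¹ ≡ 2 (mod 11), so λ ≡ 10·2 ≡ 9.
  x = λ² - 8 - 8 = 81 - 16 ≡ 10; y = λ·(8 - 10) - 3 ≡ 1. → (10, 1)
add G: (10, 1) + (8, 3). λ = (3 - 1)/(8 - 10) ≡ 2/9 mod 11. 9⁻¹ ≡ 5 (mod 11) since 9·5 = 45 ≡ 1, so λ ≡ 10.
  x = λ² - 10 - 8 = 100 - 18 ≡ 5; y = λ·(10 - 5) - 1 ≡ 5. → (5, 5)
double: tangent at (5, 5): λ = (3·5² + 5)/(2·5) ≡ 3/10. 10⁻¹ ≡ 10 (mod 11), so λ ≡ 3·10 ≡ 8.
  x = λ² - 5 - 5 = 64 - 10 ≡ 10; y = λ·(5 - 10) - 5 ≡ 10. → (10, 10)
double: tangent at (10, 10): λ = (3·10² + 5)/(2·10) ≡ 8/9. 9⁻¹ ≡ 5 (mod 11) since 9·5 = 45 ≡ 1, so λ ≡ 8·5 ≡ 7.
  x = λ² - 10 - 10 = 49 - 20 ≡ 7; y = λ·(10 - 7) - 10 ≡ 0. → (7, 0)

(7, 0)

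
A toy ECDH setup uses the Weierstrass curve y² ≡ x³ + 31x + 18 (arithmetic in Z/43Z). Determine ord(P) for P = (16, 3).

2P: tangent at (16, 3): λ = (3·16² + 31)/(2·3) ≡ 25/6. 6⁻¹ ≡ 36 (mod 43), so λ ≡ 25·36 ≡ 40.
  x = λ² - 16 - 16 = 1600 - 32 ≡ 20; y = λ·(16 - 20) - 3 ≡ 9. → (20, 9)
3P: (20, 9) + (16, 3). λ = (3 - 9)/(16 - 20) ≡ 37/39 mod 43. 39⁻¹ ≡ 32 (mod 43), so λ ≡ 23.
  x = λ² - 20 - 16 = 529 - 36 ≡ 20; y = λ·(20 - 20) - 9 ≡ 34. → (20, 34)
4P: (20, 34) + (16, 3). λ = (3 - 34)/(16 - 20) ≡ 12/39 mod 43. 39⁻¹ ≡ 32 (mod 43) since 39·32 = 1248 ≡ 1, so λ ≡ 40.
  x = λ² - 20 - 16 = 1600 - 36 ≡ 16; y = λ·(20 - 16) - 34 ≡ 40. → (16, 40)
5P: (16, 40) + (16, 3): same x and y₁ ≡ -y₂, so the sum is 𝒪.
5P = 𝒪, so the order is 5.

5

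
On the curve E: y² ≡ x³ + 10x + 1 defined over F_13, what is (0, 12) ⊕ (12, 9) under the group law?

(10, 10)

(0, 12) + (12, 9). λ = (9 - 12)/(12 - 0) ≡ 10/12 mod 13. 12⁻¹ ≡ 12 (mod 13), so λ ≡ 3.
  x = λ² - 0 - 12 = 9 - 12 ≡ 10; y = λ·(0 - 10) - 12 ≡ 10. → (10, 10)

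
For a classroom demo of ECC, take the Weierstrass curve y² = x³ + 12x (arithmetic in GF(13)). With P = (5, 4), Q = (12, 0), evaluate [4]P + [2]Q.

First 4P:
Repeated addition: build up to 4P.
2P: tangent at (5, 4): λ = (3·5² + 12)/(2·4) ≡ 9/8. 8⁻¹ ≡ 5 (mod 13) since 8·5 = 40 ≡ 1, so λ ≡ 9·5 ≡ 6.
  x = λ² - 5 - 5 = 36 - 10 ≡ 0; y = λ·(5 - 0) - 4 ≡ 0. → (0, 0)
3P: (0, 0) + (5, 4). λ = (4 - 0)/(5 - 0) ≡ 4/5 mod 13. 5⁻¹ ≡ 8 (mod 13), so λ ≡ 6.
  x = λ² - 0 - 5 = 36 - 5 ≡ 5; y = λ·(0 - 5) - 0 ≡ 9. → (5, 9)
4P: (5, 9) + (5, 4): same x and y₁ ≡ -y₂, so the sum is O.
4P = O.
Next 2Q:
Repeated addition: build up to 2Q.
2Q: (12, 0) + (12, 0): same x and y₁ ≡ -y₂, so the sum is O.
2Q = O.
Finally 4P + 2Q:
O + O = O (identity).

O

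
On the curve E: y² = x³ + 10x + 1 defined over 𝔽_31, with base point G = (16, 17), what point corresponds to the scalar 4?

Repeated addition: build up to 4G.
2G: tangent at (16, 17): λ = (3·16² + 10)/(2·17) ≡ 3/3. 3⁻¹ ≡ 21 (mod 31) since 3·21 = 63 ≡ 1, so λ ≡ 3·21 ≡ 1.
  x = λ² - 16 - 16 = 1 - 32 ≡ 0; y = λ·(16 - 0) - 17 ≡ 30. → (0, 30)
3G: (0, 30) + (16, 17). λ = (17 - 30)/(16 - 0) ≡ 18/16 mod 31. 16⁻¹ ≡ 2 (mod 31), so λ ≡ 5.
  x = λ² - 0 - 16 = 25 - 16 ≡ 9; y = λ·(0 - 9) - 30 ≡ 18. → (9, 18)
4G: (9, 18) + (16, 17). λ = (17 - 18)/(16 - 9) ≡ 30/7 mod 31. 7⁻¹ ≡ 9 (mod 31), so λ ≡ 22.
  x = λ² - 9 - 16 = 484 - 25 ≡ 25; y = λ·(9 - 25) - 18 ≡ 2. → (25, 2)

(25, 2)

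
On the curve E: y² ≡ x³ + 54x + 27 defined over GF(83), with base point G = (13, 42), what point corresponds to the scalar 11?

(51, 15)

Repeated addition: build up to 11G.
2G: tangent at (13, 42): λ = (3·13² + 54)/(2·42) ≡ 63/1. 1⁻¹ ≡ 1 (mod 83), so λ ≡ 63·1 ≡ 63.
  x = λ² - 13 - 13 = 3969 - 26 ≡ 42; y = λ·(13 - 42) - 42 ≡ 40. → (42, 40)
3G: (42, 40) + (13, 42). λ = (42 - 40)/(13 - 42) ≡ 2/54 mod 83. 54⁻¹ ≡ 20 (mod 83), so λ ≡ 40.
  x = λ² - 42 - 13 = 1600 - 55 ≡ 51; y = λ·(42 - 51) - 40 ≡ 15. → (51, 15)
4G: (51, 15) + (13, 42). λ = (42 - 15)/(13 - 51) ≡ 27/45 mod 83. 45⁻¹ ≡ 24 (mod 83), so λ ≡ 67.
  x = λ² - 51 - 13 = 4489 - 64 ≡ 26; y = λ·(51 - 26) - 15 ≡ 0. → (26, 0)
5G: (26, 0) + (13, 42). λ = (42 - 0)/(13 - 26) ≡ 42/70 mod 83. 70⁻¹ ≡ 51 (mod 83), so λ ≡ 67.
  x = λ² - 26 - 13 = 4489 - 39 ≡ 51; y = λ·(26 - 51) - 0 ≡ 68. → (51, 68)
6G: (51, 68) + (13, 42). λ = (42 - 68)/(13 - 51) ≡ 57/45 mod 83. 45⁻¹ ≡ 24 (mod 83) since 45·24 = 1080 ≡ 1, so λ ≡ 40.
  x = λ² - 51 - 13 = 1600 - 64 ≡ 42; y = λ·(51 - 42) - 68 ≡ 43. → (42, 43)
7G: (42, 43) + (13, 42). λ = (42 - 43)/(13 - 42) ≡ 82/54 mod 83. 54⁻¹ ≡ 20 (mod 83) since 54·20 = 1080 ≡ 1, so λ ≡ 63.
  x = λ² - 42 - 13 = 3969 - 55 ≡ 13; y = λ·(42 - 13) - 43 ≡ 41. → (13, 41)
8G: (13, 41) + (13, 42): same x and y₁ ≡ -y₂, so the sum is O.
9G: O + (13, 42) = (13, 42) (identity).
10G: tangent at (13, 42): λ = (3·13² + 54)/(2·42) ≡ 63/1. 1⁻¹ ≡ 1 (mod 83), so λ ≡ 63·1 ≡ 63.
  x = λ² - 13 - 13 = 3969 - 26 ≡ 42; y = λ·(13 - 42) - 42 ≡ 40. → (42, 40)
11G: (42, 40) + (13, 42). λ = (42 - 40)/(13 - 42) ≡ 2/54 mod 83. 54⁻¹ ≡ 20 (mod 83) since 54·20 = 1080 ≡ 1, so λ ≡ 40.
  x = λ² - 42 - 13 = 1600 - 55 ≡ 51; y = λ·(42 - 51) - 40 ≡ 15. → (51, 15)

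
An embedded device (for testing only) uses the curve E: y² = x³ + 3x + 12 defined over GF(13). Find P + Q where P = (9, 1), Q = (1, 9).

(4, 7)

(9, 1) + (1, 9). λ = (9 - 1)/(1 - 9) ≡ 8/5 mod 13. 5⁻¹ ≡ 8 (mod 13), so λ ≡ 12.
  x = λ² - 9 - 1 = 144 - 10 ≡ 4; y = λ·(9 - 4) - 1 ≡ 7. → (4, 7)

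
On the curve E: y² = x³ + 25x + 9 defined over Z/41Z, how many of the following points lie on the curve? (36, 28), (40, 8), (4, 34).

1

(36, 28): 28² ≡ 5, rhs ≡ 5 → on.
(40, 8): 8² ≡ 23, rhs ≡ 24 → off.
(4, 34): 34² ≡ 8, rhs ≡ 9 → off.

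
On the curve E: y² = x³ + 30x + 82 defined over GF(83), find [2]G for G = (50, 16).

tangent at (50, 16): λ = (3·50² + 30)/(2·16) ≡ 60/32. 32⁻¹ ≡ 13 (mod 83), so λ ≡ 60·13 ≡ 33.
  x = λ² - 50 - 50 = 1089 - 100 ≡ 76; y = λ·(50 - 76) - 16 ≡ 39. → (76, 39)

(76, 39)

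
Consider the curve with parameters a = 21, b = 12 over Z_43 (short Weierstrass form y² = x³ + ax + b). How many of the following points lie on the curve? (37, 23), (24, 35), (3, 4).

(37, 23): 23² ≡ 13, rhs ≡ 14 → off.
(24, 35): 35² ≡ 21, rhs ≡ 21 → on.
(3, 4): 4² ≡ 16, rhs ≡ 16 → on.

2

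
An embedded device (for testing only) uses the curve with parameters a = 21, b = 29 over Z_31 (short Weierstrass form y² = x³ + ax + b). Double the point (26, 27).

tangent at (26, 27): λ = (3·26² + 21)/(2·27) ≡ 3/23. 23⁻¹ ≡ 27 (mod 31) since 23·27 = 621 ≡ 1, so λ ≡ 3·27 ≡ 19.
  x = λ² - 26 - 26 = 361 - 52 ≡ 30; y = λ·(26 - 30) - 27 ≡ 21. → (30, 21)

(30, 21)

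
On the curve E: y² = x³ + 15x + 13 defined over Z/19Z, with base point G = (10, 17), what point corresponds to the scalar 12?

Double-and-add on 12 = (1100)₂. Start with G = (10, 17) for the leading 1-bit.
double: tangent at (10, 17): λ = (3·10² + 15)/(2·17) ≡ 11/15. 15⁻¹ ≡ 14 (mod 19) since 15·14 = 210 ≡ 1, so λ ≡ 11·14 ≡ 2.
  x = λ² - 10 - 10 = 4 - 20 ≡ 3; y = λ·(10 - 3) - 17 ≡ 16. → (3, 16)
add G: (3, 16) + (10, 17). λ = (17 - 16)/(10 - 3) ≡ 1/7 mod 19. 7⁻¹ ≡ 11 (mod 19) since 7·11 = 77 ≡ 1, so λ ≡ 11.
  x = λ² - 3 - 10 = 121 - 13 ≡ 13; y = λ·(3 - 13) - 16 ≡ 7. → (13, 7)
double: tangent at (13, 7): λ = (3·13² + 15)/(2·7) ≡ 9/14. 14⁻¹ ≡ 15 (mod 19), so λ ≡ 9·15 ≡ 2.
  x = λ² - 13 - 13 = 4 - 26 ≡ 16; y = λ·(13 - 16) - 7 ≡ 6. → (16, 6)
double: tangent at (16, 6): λ = (3·16² + 15)/(2·6) ≡ 4/12. 12⁻¹ ≡ 8 (mod 19), so λ ≡ 4·8 ≡ 13.
  x = λ² - 16 - 16 = 169 - 32 ≡ 4; y = λ·(16 - 4) - 6 ≡ 17. → (4, 17)

(4, 17)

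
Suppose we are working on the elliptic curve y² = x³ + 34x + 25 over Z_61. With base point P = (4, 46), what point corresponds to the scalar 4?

Repeated addition: build up to 4P.
2P: tangent at (4, 46): λ = (3·4² + 34)/(2·46) ≡ 21/31. 31⁻¹ ≡ 2 (mod 61), so λ ≡ 21·2 ≡ 42.
  x = λ² - 4 - 4 = 1764 - 8 ≡ 48; y = λ·(4 - 48) - 46 ≡ 58. → (48, 58)
3P: (48, 58) + (4, 46). λ = (46 - 58)/(4 - 48) ≡ 49/17 mod 61. 17⁻¹ ≡ 18 (mod 61) since 17·18 = 306 ≡ 1, so λ ≡ 28.
  x = λ² - 48 - 4 = 784 - 52 ≡ 0; y = λ·(48 - 0) - 58 ≡ 5. → (0, 5)
4P: (0, 5) + (4, 46). λ = (46 - 5)/(4 - 0) ≡ 41/4 mod 61. 4⁻¹ ≡ 46 (mod 61) since 4·46 = 184 ≡ 1, so λ ≡ 56.
  x = λ² - 0 - 4 = 3136 - 4 ≡ 21; y = λ·(0 - 21) - 5 ≡ 39. → (21, 39)

(21, 39)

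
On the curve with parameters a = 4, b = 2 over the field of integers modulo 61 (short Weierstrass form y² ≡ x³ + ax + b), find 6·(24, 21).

Write G = (24, 21).
Repeated addition: build up to 6G.
2G: tangent at (24, 21): λ = (3·24² + 4)/(2·21) ≡ 24/42. 42⁻¹ ≡ 16 (mod 61), so λ ≡ 24·16 ≡ 18.
  x = λ² - 24 - 24 = 324 - 48 ≡ 32; y = λ·(24 - 32) - 21 ≡ 18. → (32, 18)
3G: (32, 18) + (24, 21). λ = (21 - 18)/(24 - 32) ≡ 3/53 mod 61. 53⁻¹ ≡ 38 (mod 61), so λ ≡ 53.
  x = λ² - 32 - 24 = 2809 - 56 ≡ 8; y = λ·(32 - 8) - 18 ≡ 34. → (8, 34)
4G: (8, 34) + (24, 21). λ = (21 - 34)/(24 - 8) ≡ 48/16 mod 61. 16⁻¹ ≡ 42 (mod 61) since 16·42 = 672 ≡ 1, so λ ≡ 3.
  x = λ² - 8 - 24 = 9 - 32 ≡ 38; y = λ·(8 - 38) - 34 ≡ 59. → (38, 59)
5G: (38, 59) + (24, 21). λ = (21 - 59)/(24 - 38) ≡ 23/47 mod 61. 47⁻¹ ≡ 13 (mod 61), so λ ≡ 55.
  x = λ² - 38 - 24 = 3025 - 62 ≡ 35; y = λ·(38 - 35) - 59 ≡ 45. → (35, 45)
6G: (35, 45) + (24, 21). λ = (21 - 45)/(24 - 35) ≡ 37/50 mod 61. 50⁻¹ ≡ 11 (mod 61), so λ ≡ 41.
  x = λ² - 35 - 24 = 1681 - 59 ≡ 36; y = λ·(35 - 36) - 45 ≡ 36. → (36, 36)

(36, 36)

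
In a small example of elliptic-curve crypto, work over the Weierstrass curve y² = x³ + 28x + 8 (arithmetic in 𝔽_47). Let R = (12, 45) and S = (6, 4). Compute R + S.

(12, 45) + (6, 4). λ = (4 - 45)/(6 - 12) ≡ 6/41 mod 47. 41⁻¹ ≡ 39 (mod 47), so λ ≡ 46.
  x = λ² - 12 - 6 = 2116 - 18 ≡ 30; y = λ·(12 - 30) - 45 ≡ 20. → (30, 20)

(30, 20)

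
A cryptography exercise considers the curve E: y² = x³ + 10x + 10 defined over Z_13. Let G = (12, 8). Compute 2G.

tangent at (12, 8): λ = (3·12² + 10)/(2·8) ≡ 0/3. 3⁻¹ ≡ 9 (mod 13), so λ ≡ 0·9 ≡ 0.
  x = λ² - 12 - 12 = 0 - 24 ≡ 2; y = λ·(12 - 2) - 8 ≡ 5. → (2, 5)

(2, 5)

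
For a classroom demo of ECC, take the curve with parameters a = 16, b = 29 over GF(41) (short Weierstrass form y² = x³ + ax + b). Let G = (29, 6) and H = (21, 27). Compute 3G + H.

(35, 39)

First 3G:
Repeated addition: build up to 3G.
2G: tangent at (29, 6): λ = (3·29² + 16)/(2·6) ≡ 38/12. 12⁻¹ ≡ 24 (mod 41) since 12·24 = 288 ≡ 1, so λ ≡ 38·24 ≡ 10.
  x = λ² - 29 - 29 = 100 - 58 ≡ 1; y = λ·(29 - 1) - 6 ≡ 28. → (1, 28)
3G: (1, 28) + (29, 6). λ = (6 - 28)/(29 - 1) ≡ 19/28 mod 41. 28⁻¹ ≡ 22 (mod 41), so λ ≡ 8.
  x = λ² - 1 - 29 = 64 - 30 ≡ 34; y = λ·(1 - 34) - 28 ≡ 36. → (34, 36)
3G = (34, 36).
Finally 3G + H:
(34, 36) + (21, 27). λ = (27 - 36)/(21 - 34) ≡ 32/28 mod 41. 28⁻¹ ≡ 22 (mod 41), so λ ≡ 7.
  x = λ² - 34 - 21 = 49 - 55 ≡ 35; y = λ·(34 - 35) - 36 ≡ 39. → (35, 39)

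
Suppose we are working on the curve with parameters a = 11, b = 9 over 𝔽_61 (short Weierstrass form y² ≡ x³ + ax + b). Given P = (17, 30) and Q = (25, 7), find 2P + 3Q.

(0, 3)

First 2P:
Repeated addition: build up to 2P.
2P: tangent at (17, 30): λ = (3·17² + 11)/(2·30) ≡ 24/60. 60⁻¹ ≡ 60 (mod 61), so λ ≡ 24·60 ≡ 37.
  x = λ² - 17 - 17 = 1369 - 34 ≡ 54; y = λ·(17 - 54) - 30 ≡ 4. → (54, 4)
2P = (54, 4).
Next 3Q:
Repeated addition: build up to 3Q.
2Q: tangent at (25, 7): λ = (3·25² + 11)/(2·7) ≡ 56/14. 14⁻¹ ≡ 48 (mod 61) since 14·48 = 672 ≡ 1, so λ ≡ 56·48 ≡ 4.
  x = λ² - 25 - 25 = 16 - 50 ≡ 27; y = λ·(25 - 27) - 7 ≡ 46. → (27, 46)
3Q: (27, 46) + (25, 7). λ = (7 - 46)/(25 - 27) ≡ 22/59 mod 61. 59⁻¹ ≡ 30 (mod 61) since 59·30 = 1770 ≡ 1, so λ ≡ 50.
  x = λ² - 27 - 25 = 2500 - 52 ≡ 8; y = λ·(27 - 8) - 46 ≡ 50. → (8, 50)
3Q = (8, 50).
Finally 2P + 3Q:
(54, 4) + (8, 50). λ = (50 - 4)/(8 - 54) ≡ 46/15 mod 61. 15⁻¹ ≡ 57 (mod 61) since 15·57 = 855 ≡ 1, so λ ≡ 60.
  x = λ² - 54 - 8 = 3600 - 62 ≡ 0; y = λ·(54 - 0) - 4 ≡ 3. → (0, 3)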